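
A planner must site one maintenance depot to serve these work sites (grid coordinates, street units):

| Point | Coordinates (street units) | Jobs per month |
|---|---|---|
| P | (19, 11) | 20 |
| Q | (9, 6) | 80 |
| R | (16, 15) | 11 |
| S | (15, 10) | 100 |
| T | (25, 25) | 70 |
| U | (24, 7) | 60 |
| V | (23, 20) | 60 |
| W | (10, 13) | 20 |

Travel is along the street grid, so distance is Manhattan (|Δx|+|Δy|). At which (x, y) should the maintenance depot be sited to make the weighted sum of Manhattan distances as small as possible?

(16, 10)

Manhattan distance separates: Σwᵢ(|x−xᵢ|+|y−yᵢ|) = Σwᵢ|x−xᵢ| + Σwᵢ|y−yᵢ|, so x and y are optimised independently as 1-D weighted medians.
Total weight W = 421; half = 210.5.
x-coordinate, sorted with cumulative weight:
  x=9 (Q, w=80) cum 80
  x=10 (W, w=20) cum 100
  x=15 (S, w=100) cum 200
  x=16 (R, w=11) cum 211  ← median
  x=19 (P, w=20) cum 231
  x=23 (V, w=60) cum 291
  x=24 (U, w=60) cum 351
  x=25 (T, w=70) cum 421
⇒ x* = 16
y-coordinate, sorted with cumulative weight:
  y=6 (Q, w=80) cum 80
  y=7 (U, w=60) cum 140
  y=10 (S, w=100) cum 240  ← median
  y=11 (P, w=20) cum 260
  y=13 (W, w=20) cum 280
  y=15 (R, w=11) cum 291
  y=20 (V, w=60) cum 351
  y=25 (T, w=70) cum 421
⇒ y* = 10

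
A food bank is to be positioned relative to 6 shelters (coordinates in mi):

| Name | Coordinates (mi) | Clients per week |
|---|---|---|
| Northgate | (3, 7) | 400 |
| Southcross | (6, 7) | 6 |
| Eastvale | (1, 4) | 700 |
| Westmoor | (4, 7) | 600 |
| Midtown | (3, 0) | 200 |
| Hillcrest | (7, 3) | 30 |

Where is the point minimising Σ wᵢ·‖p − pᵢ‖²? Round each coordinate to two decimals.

(2.66, 5.13)

The minimiser of Σwᵢ‖p−pᵢ‖² is the weighted centroid p* = (Σwᵢpᵢ)/(Σwᵢ).
Σwᵢ = 1936.
Σwᵢxᵢ = 400·3 + 6·6 + 700·1 + 600·4 + 200·3 + 30·7 = 5146.
Σwᵢyᵢ = 400·7 + 6·7 + 700·4 + 600·7 + 200·0 + 30·3 = 9932.
x* = 5146/1936 = 2.66, y* = 9932/1936 = 5.13.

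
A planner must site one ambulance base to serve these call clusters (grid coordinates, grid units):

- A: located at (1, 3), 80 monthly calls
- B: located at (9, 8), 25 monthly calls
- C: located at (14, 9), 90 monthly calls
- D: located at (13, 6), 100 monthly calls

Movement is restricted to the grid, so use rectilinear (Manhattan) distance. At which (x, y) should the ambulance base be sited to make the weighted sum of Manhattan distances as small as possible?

(13, 6)

Manhattan distance separates: Σwᵢ(|x−xᵢ|+|y−yᵢ|) = Σwᵢ|x−xᵢ| + Σwᵢ|y−yᵢ|, so x and y are optimised independently as 1-D weighted medians.
Total weight W = 295; half = 147.5.
x-coordinate, sorted with cumulative weight:
  x=1 (A, w=80) cum 80
  x=9 (B, w=25) cum 105
  x=13 (D, w=100) cum 205  ← median
  x=14 (C, w=90) cum 295
⇒ x* = 13
y-coordinate, sorted with cumulative weight:
  y=3 (A, w=80) cum 80
  y=6 (D, w=100) cum 180  ← median
  y=8 (B, w=25) cum 205
  y=9 (C, w=90) cum 295
⇒ y* = 6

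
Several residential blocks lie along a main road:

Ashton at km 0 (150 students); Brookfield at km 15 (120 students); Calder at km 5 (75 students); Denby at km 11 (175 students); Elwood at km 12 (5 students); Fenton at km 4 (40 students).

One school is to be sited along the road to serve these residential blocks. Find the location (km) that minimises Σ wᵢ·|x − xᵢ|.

For a sum of weighted absolute distances on a line, the optimum is the weighted median (not the mean). Total weight W = 565; half-weight = 282.5.
Sort by position and accumulate weight:
  km 0 (Ashton, w=150) → cum 150
  km 4 (Fenton, w=40) → cum 190
  km 5 (Calder, w=75) → cum 265
  km 11 (Denby, w=175) → cum 440  ≥ 282.5 → median here
  km 12 (Elwood, w=5) → cum 445
  km 15 (Brookfield, w=120) → cum 565
Optimal location: km 11.

x = 11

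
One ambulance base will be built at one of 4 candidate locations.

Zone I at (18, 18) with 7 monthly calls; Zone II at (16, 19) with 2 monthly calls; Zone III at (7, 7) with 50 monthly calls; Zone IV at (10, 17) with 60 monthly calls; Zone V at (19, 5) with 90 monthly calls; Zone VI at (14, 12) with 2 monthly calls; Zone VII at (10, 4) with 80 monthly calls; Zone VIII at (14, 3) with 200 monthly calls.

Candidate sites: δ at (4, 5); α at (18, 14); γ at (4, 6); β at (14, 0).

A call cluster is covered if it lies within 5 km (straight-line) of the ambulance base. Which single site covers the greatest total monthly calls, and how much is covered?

Coverage radius r = 5 km; a point is covered iff (Δx)²+(Δy)² ≤ 5² = 25.
  δ (4, 5): covers {Zone III} → 50
  α (18, 14): covers {Zone I, Zone VI} → 9
  γ (4, 6): covers {Zone III} → 50
  β (14, 0): covers {Zone VIII} → 200
Maximum coverage at β: 200 monthly calls.

β, covering 200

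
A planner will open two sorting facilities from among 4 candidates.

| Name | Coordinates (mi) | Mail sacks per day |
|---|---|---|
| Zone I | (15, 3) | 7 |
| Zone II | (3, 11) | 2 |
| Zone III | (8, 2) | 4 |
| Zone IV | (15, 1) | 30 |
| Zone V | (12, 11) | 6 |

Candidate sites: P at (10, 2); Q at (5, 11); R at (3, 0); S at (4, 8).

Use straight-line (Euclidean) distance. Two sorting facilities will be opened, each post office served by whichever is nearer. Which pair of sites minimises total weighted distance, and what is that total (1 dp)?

Evaluate every pair (each demand assigned to the nearer of the two):
  {P, Q}: total = 242.7
  {P, S}: total = 254.3
  {P, R}: total = 274.0
  {Q, R}: total = 515.4
  {R, S}: total = 525.0
  {Q, S}: total = 550.6
Best pair: {P, Q} with total 242.7.

{P, Q}, total 242.7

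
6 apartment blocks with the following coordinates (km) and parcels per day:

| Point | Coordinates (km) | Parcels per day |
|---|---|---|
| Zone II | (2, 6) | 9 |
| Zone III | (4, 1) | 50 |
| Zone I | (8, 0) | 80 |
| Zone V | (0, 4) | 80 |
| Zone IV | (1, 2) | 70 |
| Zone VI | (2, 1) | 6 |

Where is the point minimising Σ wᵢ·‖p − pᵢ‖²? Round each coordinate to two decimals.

(3.19, 1.93)

The minimiser of Σwᵢ‖p−pᵢ‖² is the weighted centroid p* = (Σwᵢpᵢ)/(Σwᵢ).
Σwᵢ = 295.
Σwᵢxᵢ = 9·2 + 50·4 + 80·8 + 80·0 + 70·1 + 6·2 = 940.
Σwᵢyᵢ = 9·6 + 50·1 + 80·0 + 80·4 + 70·2 + 6·1 = 570.
x* = 940/295 = 3.19, y* = 570/295 = 1.93.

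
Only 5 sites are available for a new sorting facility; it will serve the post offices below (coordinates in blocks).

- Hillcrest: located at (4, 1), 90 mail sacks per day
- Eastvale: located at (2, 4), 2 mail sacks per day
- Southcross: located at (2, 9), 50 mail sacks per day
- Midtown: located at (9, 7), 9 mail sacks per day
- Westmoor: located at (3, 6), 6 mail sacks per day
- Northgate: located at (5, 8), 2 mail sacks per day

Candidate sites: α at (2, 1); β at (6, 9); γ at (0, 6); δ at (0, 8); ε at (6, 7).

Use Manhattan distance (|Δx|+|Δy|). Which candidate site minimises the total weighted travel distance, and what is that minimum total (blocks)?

α, total 759 blocks

Total weighted distance at each candidate:
  α (2, 1): total = 759
  β (6, 9): total = 1203
  γ (0, 6): total = 1190
  δ (0, 8): total = 1282
  ε (6, 7): total = 1089
Minimum is at α with total 759 blocks.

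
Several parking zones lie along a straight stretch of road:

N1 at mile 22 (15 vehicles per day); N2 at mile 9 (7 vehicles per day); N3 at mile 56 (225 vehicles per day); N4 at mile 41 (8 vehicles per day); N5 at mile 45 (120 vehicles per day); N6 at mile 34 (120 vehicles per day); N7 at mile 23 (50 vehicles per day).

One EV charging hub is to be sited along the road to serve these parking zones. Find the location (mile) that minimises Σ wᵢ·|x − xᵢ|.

For a sum of weighted absolute distances on a line, the optimum is the weighted median (not the mean). Total weight W = 545; half-weight = 272.5.
Sort by position and accumulate weight:
  mile 9 (N2, w=7) → cum 7
  mile 22 (N1, w=15) → cum 22
  mile 23 (N7, w=50) → cum 72
  mile 34 (N6, w=120) → cum 192
  mile 41 (N4, w=8) → cum 200
  mile 45 (N5, w=120) → cum 320  ≥ 272.5 → median here
  mile 56 (N3, w=225) → cum 545
Optimal location: mile 45.

x = 45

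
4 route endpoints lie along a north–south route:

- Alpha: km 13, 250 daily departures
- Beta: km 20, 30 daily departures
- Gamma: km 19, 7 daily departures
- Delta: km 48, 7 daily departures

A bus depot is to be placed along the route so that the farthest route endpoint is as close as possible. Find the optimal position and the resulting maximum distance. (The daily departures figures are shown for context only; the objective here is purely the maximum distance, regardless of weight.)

location 30.5, max distance 17.5

The 1-center on a line is the midpoint of the two extreme points: leftmost at 13, rightmost at 48.
Optimal location = (13 + 48)/2 = 30.5; maximum distance = (48 − 13)/2 = 17.5.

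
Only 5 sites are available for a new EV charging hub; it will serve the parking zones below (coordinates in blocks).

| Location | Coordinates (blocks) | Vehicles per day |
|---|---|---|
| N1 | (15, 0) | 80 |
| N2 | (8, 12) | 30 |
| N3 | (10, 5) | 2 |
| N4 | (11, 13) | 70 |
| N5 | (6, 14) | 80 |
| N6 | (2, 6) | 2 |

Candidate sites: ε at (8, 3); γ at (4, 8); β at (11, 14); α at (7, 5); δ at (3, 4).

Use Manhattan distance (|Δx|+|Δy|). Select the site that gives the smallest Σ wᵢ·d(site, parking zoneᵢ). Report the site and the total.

Total weighted distance at each candidate:
  ε (8, 3): total = 3046
  γ (4, 8): total = 3266
  β (11, 14): total = 2114
  α (7, 5): total = 2938
  δ (3, 4): total = 3922
Minimum is at β with total 2114 blocks.

β, total 2114 blocks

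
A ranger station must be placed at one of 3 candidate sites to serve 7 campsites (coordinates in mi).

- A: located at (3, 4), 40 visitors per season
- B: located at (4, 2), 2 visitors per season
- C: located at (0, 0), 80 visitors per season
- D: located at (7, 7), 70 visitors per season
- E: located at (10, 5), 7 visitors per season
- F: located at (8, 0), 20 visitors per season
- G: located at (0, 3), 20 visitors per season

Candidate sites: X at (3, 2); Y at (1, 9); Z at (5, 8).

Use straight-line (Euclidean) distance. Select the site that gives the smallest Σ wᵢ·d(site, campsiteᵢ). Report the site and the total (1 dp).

Total weighted distance at each candidate:
  X (3, 2): total = 1042.9
  Y (1, 9): total = 1816.4
  Z (5, 8): total = 1455.4
Minimum is at X with total 1042.9 mi.

X, total 1042.9 mi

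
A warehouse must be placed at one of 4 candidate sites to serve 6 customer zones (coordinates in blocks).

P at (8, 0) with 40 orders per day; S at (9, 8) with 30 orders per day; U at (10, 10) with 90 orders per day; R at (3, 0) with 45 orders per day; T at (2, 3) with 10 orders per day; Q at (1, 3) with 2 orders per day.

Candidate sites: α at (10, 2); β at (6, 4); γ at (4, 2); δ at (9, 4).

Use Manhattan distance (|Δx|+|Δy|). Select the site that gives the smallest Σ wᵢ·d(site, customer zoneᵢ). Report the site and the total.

Total weighted distance at each candidate:
  α (10, 2): total = 1605
  β (6, 4): total = 1727
  γ (4, 2): total = 2003
  δ (9, 4): total = 1498
Minimum is at δ with total 1498 blocks.

δ, total 1498 blocks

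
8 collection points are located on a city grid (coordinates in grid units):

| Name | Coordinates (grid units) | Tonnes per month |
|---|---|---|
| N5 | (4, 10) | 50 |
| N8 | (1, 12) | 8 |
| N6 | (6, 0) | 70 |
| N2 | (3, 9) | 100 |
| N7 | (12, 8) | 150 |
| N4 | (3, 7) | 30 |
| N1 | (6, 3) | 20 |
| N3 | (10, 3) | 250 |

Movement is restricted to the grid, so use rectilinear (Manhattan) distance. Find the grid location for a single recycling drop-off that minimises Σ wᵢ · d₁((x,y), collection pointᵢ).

Manhattan distance separates: Σwᵢ(|x−xᵢ|+|y−yᵢ|) = Σwᵢ|x−xᵢ| + Σwᵢ|y−yᵢ|, so x and y are optimised independently as 1-D weighted medians.
Total weight W = 678; half = 339.
x-coordinate, sorted with cumulative weight:
  x=1 (N8, w=8) cum 8
  x=3 (N2, w=100) cum 108
  x=3 (N4, w=30) cum 138
  x=4 (N5, w=50) cum 188
  x=6 (N6, w=70) cum 258
  x=6 (N1, w=20) cum 278
  x=10 (N3, w=250) cum 528  ← median
  x=12 (N7, w=150) cum 678
⇒ x* = 10
y-coordinate, sorted with cumulative weight:
  y=0 (N6, w=70) cum 70
  y=3 (N1, w=20) cum 90
  y=3 (N3, w=250) cum 340  ← median
  y=7 (N4, w=30) cum 370
  y=8 (N7, w=150) cum 520
  y=9 (N2, w=100) cum 620
  y=10 (N5, w=50) cum 670
  y=12 (N8, w=8) cum 678
⇒ y* = 3

(10, 3)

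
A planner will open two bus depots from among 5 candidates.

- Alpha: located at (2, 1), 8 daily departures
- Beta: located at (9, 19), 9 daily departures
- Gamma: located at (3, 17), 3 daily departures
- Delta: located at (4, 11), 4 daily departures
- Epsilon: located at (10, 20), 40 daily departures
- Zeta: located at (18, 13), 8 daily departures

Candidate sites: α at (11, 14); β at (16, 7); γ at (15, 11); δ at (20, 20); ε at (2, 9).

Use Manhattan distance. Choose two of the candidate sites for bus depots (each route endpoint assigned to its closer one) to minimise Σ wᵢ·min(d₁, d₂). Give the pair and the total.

Evaluate every pair (each demand assigned to the nearer of the two):
  {α, ε}: total = 514
  {α, γ}: total = 632
  {α, β}: total = 640
  {α, δ}: total = 656
  {δ, ε}: total = 687
  {γ, δ}: total = 830
  {γ, ε}: total = 833
  {β, δ}: total = 856
  {β, γ}: total = 984
  {β, ε}: total = 1084
Best pair: {α, ε} with total 514.

{α, ε}, total 514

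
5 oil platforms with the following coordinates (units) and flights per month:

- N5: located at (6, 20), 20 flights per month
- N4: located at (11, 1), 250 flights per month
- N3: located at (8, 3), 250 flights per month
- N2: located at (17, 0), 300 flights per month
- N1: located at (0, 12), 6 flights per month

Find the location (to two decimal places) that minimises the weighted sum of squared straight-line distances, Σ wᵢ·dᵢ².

The minimiser of Σwᵢ‖p−pᵢ‖² is the weighted centroid p* = (Σwᵢpᵢ)/(Σwᵢ).
Σwᵢ = 826.
Σwᵢxᵢ = 20·6 + 250·11 + 250·8 + 300·17 + 6·0 = 9970.
Σwᵢyᵢ = 20·20 + 250·1 + 250·3 + 300·0 + 6·12 = 1472.
x* = 9970/826 = 12.07, y* = 1472/826 = 1.78.

(12.07, 1.78)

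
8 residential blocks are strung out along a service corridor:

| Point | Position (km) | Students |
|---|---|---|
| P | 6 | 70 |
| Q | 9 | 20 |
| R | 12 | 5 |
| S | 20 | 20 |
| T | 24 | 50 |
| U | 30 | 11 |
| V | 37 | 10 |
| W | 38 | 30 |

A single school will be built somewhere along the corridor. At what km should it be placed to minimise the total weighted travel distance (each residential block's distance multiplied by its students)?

For a sum of weighted absolute distances on a line, the optimum is the weighted median (not the mean). Total weight W = 216; half-weight = 108.
Sort by position and accumulate weight:
  km 6 (P, w=70) → cum 70
  km 9 (Q, w=20) → cum 90
  km 12 (R, w=5) → cum 95
  km 20 (S, w=20) → cum 115  ≥ 108 → median here
  km 24 (T, w=50) → cum 165
  km 30 (U, w=11) → cum 176
  km 37 (V, w=10) → cum 186
  km 38 (W, w=30) → cum 216
Optimal location: km 20.

x = 20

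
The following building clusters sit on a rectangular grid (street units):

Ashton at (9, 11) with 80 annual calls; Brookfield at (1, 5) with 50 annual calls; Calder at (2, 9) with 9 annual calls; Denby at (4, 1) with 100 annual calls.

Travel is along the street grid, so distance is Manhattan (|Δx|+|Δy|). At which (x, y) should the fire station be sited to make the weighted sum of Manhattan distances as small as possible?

Manhattan distance separates: Σwᵢ(|x−xᵢ|+|y−yᵢ|) = Σwᵢ|x−xᵢ| + Σwᵢ|y−yᵢ|, so x and y are optimised independently as 1-D weighted medians.
Total weight W = 239; half = 119.5.
x-coordinate, sorted with cumulative weight:
  x=1 (Brookfield, w=50) cum 50
  x=2 (Calder, w=9) cum 59
  x=4 (Denby, w=100) cum 159  ← median
  x=9 (Ashton, w=80) cum 239
⇒ x* = 4
y-coordinate, sorted with cumulative weight:
  y=1 (Denby, w=100) cum 100
  y=5 (Brookfield, w=50) cum 150  ← median
  y=9 (Calder, w=9) cum 159
  y=11 (Ashton, w=80) cum 239
⇒ y* = 5

(4, 5)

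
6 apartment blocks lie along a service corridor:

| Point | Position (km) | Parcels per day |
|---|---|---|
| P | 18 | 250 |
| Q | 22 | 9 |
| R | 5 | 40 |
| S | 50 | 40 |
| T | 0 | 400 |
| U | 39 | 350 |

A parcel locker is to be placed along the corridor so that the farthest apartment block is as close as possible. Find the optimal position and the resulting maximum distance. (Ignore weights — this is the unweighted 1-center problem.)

The 1-center on a line is the midpoint of the two extreme points: leftmost at 0, rightmost at 50.
Optimal location = (0 + 50)/2 = 25; maximum distance = (50 − 0)/2 = 25.

location 25, max distance 25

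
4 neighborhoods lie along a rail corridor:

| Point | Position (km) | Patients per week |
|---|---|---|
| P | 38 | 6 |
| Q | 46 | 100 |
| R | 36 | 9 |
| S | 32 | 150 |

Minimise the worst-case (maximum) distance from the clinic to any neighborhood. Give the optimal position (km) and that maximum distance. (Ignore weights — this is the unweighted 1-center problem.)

The 1-center on a line is the midpoint of the two extreme points: leftmost at 32, rightmost at 46.
Optimal location = (32 + 46)/2 = 39; maximum distance = (46 − 32)/2 = 7.

location 39, max distance 7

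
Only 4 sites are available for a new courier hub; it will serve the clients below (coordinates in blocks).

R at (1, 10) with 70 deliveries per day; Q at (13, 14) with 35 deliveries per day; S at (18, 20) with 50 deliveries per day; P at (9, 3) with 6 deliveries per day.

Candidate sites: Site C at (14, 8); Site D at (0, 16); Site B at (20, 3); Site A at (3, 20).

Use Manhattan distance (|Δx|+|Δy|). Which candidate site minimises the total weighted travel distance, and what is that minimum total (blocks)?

Site C, total 2155 blocks

Total weighted distance at each candidate:
  Site C (14, 8): total = 2155
  Site D (0, 16): total = 2247
  Site B (20, 3): total = 3466
  Site A (3, 20): total = 2288
Minimum is at Site C with total 2155 blocks.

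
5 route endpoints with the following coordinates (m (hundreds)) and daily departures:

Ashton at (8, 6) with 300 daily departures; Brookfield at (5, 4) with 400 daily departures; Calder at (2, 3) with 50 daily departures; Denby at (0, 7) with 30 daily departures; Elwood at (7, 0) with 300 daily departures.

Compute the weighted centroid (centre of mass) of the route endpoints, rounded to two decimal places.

The minimiser of Σwᵢ‖p−pᵢ‖² is the weighted centroid p* = (Σwᵢpᵢ)/(Σwᵢ).
Σwᵢ = 1080.
Σwᵢxᵢ = 300·8 + 400·5 + 50·2 + 30·0 + 300·7 = 6600.
Σwᵢyᵢ = 300·6 + 400·4 + 50·3 + 30·7 + 300·0 = 3760.
x* = 6600/1080 = 6.11, y* = 3760/1080 = 3.48.

(6.11, 3.48)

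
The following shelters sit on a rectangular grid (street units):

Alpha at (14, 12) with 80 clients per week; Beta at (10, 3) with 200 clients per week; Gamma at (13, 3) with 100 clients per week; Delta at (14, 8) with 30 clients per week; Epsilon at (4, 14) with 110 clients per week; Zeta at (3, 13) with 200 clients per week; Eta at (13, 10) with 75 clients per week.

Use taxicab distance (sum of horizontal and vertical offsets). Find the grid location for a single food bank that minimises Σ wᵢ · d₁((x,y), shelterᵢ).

Manhattan distance separates: Σwᵢ(|x−xᵢ|+|y−yᵢ|) = Σwᵢ|x−xᵢ| + Σwᵢ|y−yᵢ|, so x and y are optimised independently as 1-D weighted medians.
Total weight W = 795; half = 397.5.
x-coordinate, sorted with cumulative weight:
  x=3 (Zeta, w=200) cum 200
  x=4 (Epsilon, w=110) cum 310
  x=10 (Beta, w=200) cum 510  ← median
  x=13 (Gamma, w=100) cum 610
  x=13 (Eta, w=75) cum 685
  x=14 (Alpha, w=80) cum 765
  x=14 (Delta, w=30) cum 795
⇒ x* = 10
y-coordinate, sorted with cumulative weight:
  y=3 (Beta, w=200) cum 200
  y=3 (Gamma, w=100) cum 300
  y=8 (Delta, w=30) cum 330
  y=10 (Eta, w=75) cum 405  ← median
  y=12 (Alpha, w=80) cum 485
  y=13 (Zeta, w=200) cum 685
  y=14 (Epsilon, w=110) cum 795
⇒ y* = 10

(10, 10)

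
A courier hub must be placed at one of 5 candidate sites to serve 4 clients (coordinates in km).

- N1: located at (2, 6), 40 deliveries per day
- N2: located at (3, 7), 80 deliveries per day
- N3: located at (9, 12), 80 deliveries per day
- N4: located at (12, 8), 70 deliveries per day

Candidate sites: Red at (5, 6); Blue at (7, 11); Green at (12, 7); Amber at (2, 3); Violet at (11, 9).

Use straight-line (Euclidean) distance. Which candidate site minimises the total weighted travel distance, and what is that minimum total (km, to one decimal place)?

Total weighted distance at each candidate:
  Red (5, 6): total = 1385.4
  Blue (7, 11): total = 1322.4
  Green (12, 7): total = 1658.5
  Amber (2, 3): total = 2144.6
  Violet (11, 9): total = 1426.6
Minimum is at Blue with total 1322.4 km.

Blue, total 1322.4 km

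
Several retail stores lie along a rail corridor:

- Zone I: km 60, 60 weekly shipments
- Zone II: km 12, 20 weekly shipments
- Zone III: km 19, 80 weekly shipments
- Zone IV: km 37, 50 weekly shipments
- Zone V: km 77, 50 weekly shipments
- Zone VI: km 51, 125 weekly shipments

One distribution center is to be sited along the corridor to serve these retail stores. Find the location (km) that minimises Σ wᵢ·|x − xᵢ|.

For a sum of weighted absolute distances on a line, the optimum is the weighted median (not the mean). Total weight W = 385; half-weight = 192.5.
Sort by position and accumulate weight:
  km 12 (Zone II, w=20) → cum 20
  km 19 (Zone III, w=80) → cum 100
  km 37 (Zone IV, w=50) → cum 150
  km 51 (Zone VI, w=125) → cum 275  ≥ 192.5 → median here
  km 60 (Zone I, w=60) → cum 335
  km 77 (Zone V, w=50) → cum 385
Optimal location: km 51.

x = 51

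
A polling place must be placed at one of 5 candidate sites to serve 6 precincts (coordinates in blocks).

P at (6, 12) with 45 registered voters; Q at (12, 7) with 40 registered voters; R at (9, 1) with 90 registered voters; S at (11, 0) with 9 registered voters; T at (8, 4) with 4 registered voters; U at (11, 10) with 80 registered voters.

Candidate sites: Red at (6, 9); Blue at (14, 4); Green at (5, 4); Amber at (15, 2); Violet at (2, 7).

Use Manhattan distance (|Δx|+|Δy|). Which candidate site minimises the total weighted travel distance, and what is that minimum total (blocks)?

Total weighted distance at each candidate:
  Red (6, 9): total = 2079
  Blue (14, 4): total = 2447
  Green (5, 4): total = 2497
  Amber (15, 2): total = 2855
  Violet (2, 7): total = 3115
Minimum is at Red with total 2079 blocks.

Red, total 2079 blocks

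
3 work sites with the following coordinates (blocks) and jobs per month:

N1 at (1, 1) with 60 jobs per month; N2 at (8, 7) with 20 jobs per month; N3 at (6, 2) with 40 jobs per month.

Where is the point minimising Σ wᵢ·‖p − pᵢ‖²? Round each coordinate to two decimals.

The minimiser of Σwᵢ‖p−pᵢ‖² is the weighted centroid p* = (Σwᵢpᵢ)/(Σwᵢ).
Σwᵢ = 120.
Σwᵢxᵢ = 60·1 + 20·8 + 40·6 = 460.
Σwᵢyᵢ = 60·1 + 20·7 + 40·2 = 280.
x* = 460/120 = 3.83, y* = 280/120 = 2.33.

(3.83, 2.33)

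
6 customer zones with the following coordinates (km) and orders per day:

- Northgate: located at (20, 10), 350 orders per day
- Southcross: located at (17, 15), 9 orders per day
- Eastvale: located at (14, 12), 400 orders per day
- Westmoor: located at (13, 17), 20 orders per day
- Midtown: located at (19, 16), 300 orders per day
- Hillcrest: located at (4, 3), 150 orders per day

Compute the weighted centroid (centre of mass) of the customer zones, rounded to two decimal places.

The minimiser of Σwᵢ‖p−pᵢ‖² is the weighted centroid p* = (Σwᵢpᵢ)/(Σwᵢ).
Σwᵢ = 1229.
Σwᵢxᵢ = 350·20 + 9·17 + 400·14 + 20·13 + 300·19 + 150·4 = 19313.
Σwᵢyᵢ = 350·10 + 9·15 + 400·12 + 20·17 + 300·16 + 150·3 = 14025.
x* = 19313/1229 = 15.71, y* = 14025/1229 = 11.41.

(15.71, 11.41)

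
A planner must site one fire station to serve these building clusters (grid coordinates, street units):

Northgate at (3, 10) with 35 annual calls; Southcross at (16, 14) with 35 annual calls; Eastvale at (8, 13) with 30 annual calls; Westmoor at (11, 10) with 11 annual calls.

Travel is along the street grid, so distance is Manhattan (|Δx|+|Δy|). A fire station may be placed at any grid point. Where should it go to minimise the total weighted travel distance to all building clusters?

(8, 13)

Manhattan distance separates: Σwᵢ(|x−xᵢ|+|y−yᵢ|) = Σwᵢ|x−xᵢ| + Σwᵢ|y−yᵢ|, so x and y are optimised independently as 1-D weighted medians.
Total weight W = 111; half = 55.5.
x-coordinate, sorted with cumulative weight:
  x=3 (Northgate, w=35) cum 35
  x=8 (Eastvale, w=30) cum 65  ← median
  x=11 (Westmoor, w=11) cum 76
  x=16 (Southcross, w=35) cum 111
⇒ x* = 8
y-coordinate, sorted with cumulative weight:
  y=10 (Northgate, w=35) cum 35
  y=10 (Westmoor, w=11) cum 46
  y=13 (Eastvale, w=30) cum 76  ← median
  y=14 (Southcross, w=35) cum 111
⇒ y* = 13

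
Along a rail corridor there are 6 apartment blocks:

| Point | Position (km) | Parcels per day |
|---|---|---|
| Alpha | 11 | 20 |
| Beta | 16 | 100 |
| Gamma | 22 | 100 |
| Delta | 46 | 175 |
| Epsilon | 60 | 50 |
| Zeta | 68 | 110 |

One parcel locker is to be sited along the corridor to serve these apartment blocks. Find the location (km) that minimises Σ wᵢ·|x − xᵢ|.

x = 46

For a sum of weighted absolute distances on a line, the optimum is the weighted median (not the mean). Total weight W = 555; half-weight = 277.5.
Sort by position and accumulate weight:
  km 11 (Alpha, w=20) → cum 20
  km 16 (Beta, w=100) → cum 120
  km 22 (Gamma, w=100) → cum 220
  km 46 (Delta, w=175) → cum 395  ≥ 277.5 → median here
  km 60 (Epsilon, w=50) → cum 445
  km 68 (Zeta, w=110) → cum 555
Optimal location: km 46.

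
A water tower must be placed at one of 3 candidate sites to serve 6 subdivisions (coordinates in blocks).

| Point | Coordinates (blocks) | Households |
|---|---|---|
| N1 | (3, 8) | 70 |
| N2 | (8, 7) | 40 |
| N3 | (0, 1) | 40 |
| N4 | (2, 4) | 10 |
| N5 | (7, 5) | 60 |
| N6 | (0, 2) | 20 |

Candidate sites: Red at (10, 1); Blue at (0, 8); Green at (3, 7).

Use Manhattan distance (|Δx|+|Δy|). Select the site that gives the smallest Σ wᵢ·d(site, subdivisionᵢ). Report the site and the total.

Green, total 1190 blocks

Total weighted distance at each candidate:
  Red (10, 1): total = 2450
  Blue (0, 8): total = 1630
  Green (3, 7): total = 1190
Minimum is at Green with total 1190 blocks.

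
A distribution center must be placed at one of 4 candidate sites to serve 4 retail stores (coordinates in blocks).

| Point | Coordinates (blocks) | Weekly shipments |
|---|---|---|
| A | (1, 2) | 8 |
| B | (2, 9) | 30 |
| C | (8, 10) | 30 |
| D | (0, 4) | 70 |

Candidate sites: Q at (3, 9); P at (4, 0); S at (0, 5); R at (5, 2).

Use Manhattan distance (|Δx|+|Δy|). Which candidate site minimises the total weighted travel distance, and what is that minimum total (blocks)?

S, total 672 blocks

Total weighted distance at each candidate:
  Q (3, 9): total = 842
  P (4, 0): total = 1350
  S (0, 5): total = 672
  R (5, 2): total = 1152
Minimum is at S with total 672 blocks.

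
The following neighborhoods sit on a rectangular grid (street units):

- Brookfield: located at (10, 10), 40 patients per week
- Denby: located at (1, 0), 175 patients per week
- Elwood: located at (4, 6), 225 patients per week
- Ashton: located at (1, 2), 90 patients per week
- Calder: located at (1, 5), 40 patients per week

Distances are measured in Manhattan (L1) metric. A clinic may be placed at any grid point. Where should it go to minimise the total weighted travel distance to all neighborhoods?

(1, 5)

Manhattan distance separates: Σwᵢ(|x−xᵢ|+|y−yᵢ|) = Σwᵢ|x−xᵢ| + Σwᵢ|y−yᵢ|, so x and y are optimised independently as 1-D weighted medians.
Total weight W = 570; half = 285.
x-coordinate, sorted with cumulative weight:
  x=1 (Denby, w=175) cum 175
  x=1 (Ashton, w=90) cum 265
  x=1 (Calder, w=40) cum 305  ← median
  x=4 (Elwood, w=225) cum 530
  x=10 (Brookfield, w=40) cum 570
⇒ x* = 1
y-coordinate, sorted with cumulative weight:
  y=0 (Denby, w=175) cum 175
  y=2 (Ashton, w=90) cum 265
  y=5 (Calder, w=40) cum 305  ← median
  y=6 (Elwood, w=225) cum 530
  y=10 (Brookfield, w=40) cum 570
⇒ y* = 5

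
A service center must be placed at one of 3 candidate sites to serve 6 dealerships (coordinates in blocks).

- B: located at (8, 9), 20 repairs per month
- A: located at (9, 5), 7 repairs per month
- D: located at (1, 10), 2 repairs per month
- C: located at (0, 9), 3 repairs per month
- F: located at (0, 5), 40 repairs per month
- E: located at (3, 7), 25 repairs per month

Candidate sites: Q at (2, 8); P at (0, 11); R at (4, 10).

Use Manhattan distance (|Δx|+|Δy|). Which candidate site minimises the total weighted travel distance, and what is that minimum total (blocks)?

Q, total 475 blocks

Total weighted distance at each candidate:
  Q (2, 8): total = 475
  P (0, 11): total = 730
  R (4, 10): total = 651
Minimum is at Q with total 475 blocks.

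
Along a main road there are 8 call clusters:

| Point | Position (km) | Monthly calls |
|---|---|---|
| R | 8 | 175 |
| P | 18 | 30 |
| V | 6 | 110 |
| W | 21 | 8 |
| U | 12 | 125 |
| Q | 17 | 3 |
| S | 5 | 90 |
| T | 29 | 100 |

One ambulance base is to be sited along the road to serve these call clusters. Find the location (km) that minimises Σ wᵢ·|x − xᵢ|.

For a sum of weighted absolute distances on a line, the optimum is the weighted median (not the mean). Total weight W = 641; half-weight = 320.5.
Sort by position and accumulate weight:
  km 5 (S, w=90) → cum 90
  km 6 (V, w=110) → cum 200
  km 8 (R, w=175) → cum 375  ≥ 320.5 → median here
  km 12 (U, w=125) → cum 500
  km 17 (Q, w=3) → cum 503
  km 18 (P, w=30) → cum 533
  km 21 (W, w=8) → cum 541
  km 29 (T, w=100) → cum 641
Optimal location: km 8.

x = 8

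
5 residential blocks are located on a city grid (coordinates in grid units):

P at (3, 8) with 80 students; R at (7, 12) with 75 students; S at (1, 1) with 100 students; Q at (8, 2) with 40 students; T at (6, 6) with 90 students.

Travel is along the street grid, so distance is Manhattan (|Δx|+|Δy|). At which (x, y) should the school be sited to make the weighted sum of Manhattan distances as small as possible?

(6, 6)

Manhattan distance separates: Σwᵢ(|x−xᵢ|+|y−yᵢ|) = Σwᵢ|x−xᵢ| + Σwᵢ|y−yᵢ|, so x and y are optimised independently as 1-D weighted medians.
Total weight W = 385; half = 192.5.
x-coordinate, sorted with cumulative weight:
  x=1 (S, w=100) cum 100
  x=3 (P, w=80) cum 180
  x=6 (T, w=90) cum 270  ← median
  x=7 (R, w=75) cum 345
  x=8 (Q, w=40) cum 385
⇒ x* = 6
y-coordinate, sorted with cumulative weight:
  y=1 (S, w=100) cum 100
  y=2 (Q, w=40) cum 140
  y=6 (T, w=90) cum 230  ← median
  y=8 (P, w=80) cum 310
  y=12 (R, w=75) cum 385
⇒ y* = 6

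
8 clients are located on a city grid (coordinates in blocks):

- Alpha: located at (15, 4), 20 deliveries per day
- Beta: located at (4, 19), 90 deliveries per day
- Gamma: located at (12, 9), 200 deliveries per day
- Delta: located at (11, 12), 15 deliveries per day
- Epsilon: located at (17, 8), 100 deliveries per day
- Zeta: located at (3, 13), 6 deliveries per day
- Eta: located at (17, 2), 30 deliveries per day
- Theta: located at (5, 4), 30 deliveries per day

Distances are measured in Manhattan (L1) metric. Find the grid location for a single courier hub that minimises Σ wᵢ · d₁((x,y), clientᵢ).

(12, 9)

Manhattan distance separates: Σwᵢ(|x−xᵢ|+|y−yᵢ|) = Σwᵢ|x−xᵢ| + Σwᵢ|y−yᵢ|, so x and y are optimised independently as 1-D weighted medians.
Total weight W = 491; half = 245.5.
x-coordinate, sorted with cumulative weight:
  x=3 (Zeta, w=6) cum 6
  x=4 (Beta, w=90) cum 96
  x=5 (Theta, w=30) cum 126
  x=11 (Delta, w=15) cum 141
  x=12 (Gamma, w=200) cum 341  ← median
  x=15 (Alpha, w=20) cum 361
  x=17 (Epsilon, w=100) cum 461
  x=17 (Eta, w=30) cum 491
⇒ x* = 12
y-coordinate, sorted with cumulative weight:
  y=2 (Eta, w=30) cum 30
  y=4 (Alpha, w=20) cum 50
  y=4 (Theta, w=30) cum 80
  y=8 (Epsilon, w=100) cum 180
  y=9 (Gamma, w=200) cum 380  ← median
  y=12 (Delta, w=15) cum 395
  y=13 (Zeta, w=6) cum 401
  y=19 (Beta, w=90) cum 491
⇒ y* = 9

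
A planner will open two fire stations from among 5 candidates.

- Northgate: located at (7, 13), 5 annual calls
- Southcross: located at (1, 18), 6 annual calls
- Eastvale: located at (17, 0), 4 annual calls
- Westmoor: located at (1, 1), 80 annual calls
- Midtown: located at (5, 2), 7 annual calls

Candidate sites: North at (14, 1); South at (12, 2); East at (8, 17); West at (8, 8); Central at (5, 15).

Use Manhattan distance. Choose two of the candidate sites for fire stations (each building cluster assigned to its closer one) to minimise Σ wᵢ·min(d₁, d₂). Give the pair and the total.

Evaluate every pair (each demand assigned to the nearer of the two):
  {South, Central}: total = 1099
  {South, East}: total = 1110
  {South, West}: total = 1169
  {North, Central}: total = 1188
  {North, East}: total = 1199
  {North, West}: total = 1251
  {North, South}: total = 1267
  {West, Central}: total = 1313
  {East, West}: total = 1324
  {East, Central}: total = 1697
Best pair: {South, Central} with total 1099.

{South, Central}, total 1099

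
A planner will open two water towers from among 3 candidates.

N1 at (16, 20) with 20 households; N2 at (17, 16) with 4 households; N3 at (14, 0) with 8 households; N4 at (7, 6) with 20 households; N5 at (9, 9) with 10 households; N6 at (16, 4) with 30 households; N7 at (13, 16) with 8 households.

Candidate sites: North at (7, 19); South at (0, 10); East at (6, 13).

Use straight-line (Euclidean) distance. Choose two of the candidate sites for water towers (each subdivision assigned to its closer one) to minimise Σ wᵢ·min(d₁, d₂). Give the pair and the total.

{North, East}, total 993.7

Evaluate every pair (each demand assigned to the nearer of the two):
  {North, East}: total = 993.7
  {South, East}: total = 1067.8
  {North, South}: total = 1178.6
Best pair: {North, East} with total 993.7.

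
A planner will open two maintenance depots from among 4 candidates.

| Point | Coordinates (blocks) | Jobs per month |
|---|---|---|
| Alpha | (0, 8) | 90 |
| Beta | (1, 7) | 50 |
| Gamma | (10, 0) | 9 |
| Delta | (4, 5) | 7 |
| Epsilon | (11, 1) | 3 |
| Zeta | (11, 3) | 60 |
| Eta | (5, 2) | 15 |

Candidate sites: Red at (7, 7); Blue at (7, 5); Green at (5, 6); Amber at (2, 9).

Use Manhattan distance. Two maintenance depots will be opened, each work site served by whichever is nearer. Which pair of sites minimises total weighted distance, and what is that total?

{Blue, Amber}, total 972

Evaluate every pair (each demand assigned to the nearer of the two):
  {Blue, Amber}: total = 972
  {Red, Amber}: total = 1160
  {Green, Amber}: total = 1166
  {Blue, Green}: total = 1410
  {Red, Green}: total = 1554
  {Red, Blue}: total = 1572
Best pair: {Blue, Amber} with total 972.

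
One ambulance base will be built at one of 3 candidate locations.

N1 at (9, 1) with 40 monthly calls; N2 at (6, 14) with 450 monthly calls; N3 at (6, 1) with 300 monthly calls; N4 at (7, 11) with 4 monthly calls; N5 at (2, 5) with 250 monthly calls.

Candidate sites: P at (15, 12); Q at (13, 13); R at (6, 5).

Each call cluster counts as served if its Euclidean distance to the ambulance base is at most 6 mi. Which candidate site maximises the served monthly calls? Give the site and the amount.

R, covering 590

Coverage radius r = 6 mi; a point is covered iff (Δx)²+(Δy)² ≤ 6² = 36.
  P (15, 12): covers {none} → 0
  Q (13, 13): covers {none} → 0
  R (6, 5): covers {N1, N3, N5} → 590
Maximum coverage at R: 590 monthly calls.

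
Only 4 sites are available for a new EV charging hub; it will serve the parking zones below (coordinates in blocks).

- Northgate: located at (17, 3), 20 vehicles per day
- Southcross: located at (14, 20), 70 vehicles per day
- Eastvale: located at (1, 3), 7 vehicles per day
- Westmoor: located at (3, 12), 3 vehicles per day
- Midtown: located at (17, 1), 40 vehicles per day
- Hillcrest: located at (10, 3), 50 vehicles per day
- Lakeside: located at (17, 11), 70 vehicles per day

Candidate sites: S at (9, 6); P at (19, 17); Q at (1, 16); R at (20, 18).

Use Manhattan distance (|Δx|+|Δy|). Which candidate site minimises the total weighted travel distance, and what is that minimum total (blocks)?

Total weighted distance at each candidate:
  S (9, 6): total = 3293
  P (19, 17): total = 3597
  Q (1, 16): total = 5689
  R (20, 18): total = 3977
Minimum is at S with total 3293 blocks.

S, total 3293 blocks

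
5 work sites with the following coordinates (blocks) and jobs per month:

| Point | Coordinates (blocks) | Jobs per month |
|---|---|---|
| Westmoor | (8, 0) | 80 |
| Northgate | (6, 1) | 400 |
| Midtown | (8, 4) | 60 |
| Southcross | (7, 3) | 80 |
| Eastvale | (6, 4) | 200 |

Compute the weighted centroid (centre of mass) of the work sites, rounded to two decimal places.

The minimiser of Σwᵢ‖p−pᵢ‖² is the weighted centroid p* = (Σwᵢpᵢ)/(Σwᵢ).
Σwᵢ = 820.
Σwᵢxᵢ = 80·8 + 400·6 + 60·8 + 80·7 + 200·6 = 5280.
Σwᵢyᵢ = 80·0 + 400·1 + 60·4 + 80·3 + 200·4 = 1680.
x* = 5280/820 = 6.44, y* = 1680/820 = 2.05.

(6.44, 2.05)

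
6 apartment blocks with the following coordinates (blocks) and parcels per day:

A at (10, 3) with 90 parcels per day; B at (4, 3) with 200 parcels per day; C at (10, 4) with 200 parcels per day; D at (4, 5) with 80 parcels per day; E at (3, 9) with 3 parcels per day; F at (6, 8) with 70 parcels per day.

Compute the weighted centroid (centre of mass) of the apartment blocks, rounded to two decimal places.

The minimiser of Σwᵢ‖p−pᵢ‖² is the weighted centroid p* = (Σwᵢpᵢ)/(Σwᵢ).
Σwᵢ = 643.
Σwᵢxᵢ = 90·10 + 200·4 + 200·10 + 80·4 + 3·3 + 70·6 = 4449.
Σwᵢyᵢ = 90·3 + 200·3 + 200·4 + 80·5 + 3·9 + 70·8 = 2657.
x* = 4449/643 = 6.92, y* = 2657/643 = 4.13.

(6.92, 4.13)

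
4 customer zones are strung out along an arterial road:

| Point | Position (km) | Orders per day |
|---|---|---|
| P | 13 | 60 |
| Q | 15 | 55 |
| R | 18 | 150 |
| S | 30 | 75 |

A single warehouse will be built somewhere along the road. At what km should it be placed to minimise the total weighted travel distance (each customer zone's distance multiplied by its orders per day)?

x = 18

For a sum of weighted absolute distances on a line, the optimum is the weighted median (not the mean). Total weight W = 340; half-weight = 170.
Sort by position and accumulate weight:
  km 13 (P, w=60) → cum 60
  km 15 (Q, w=55) → cum 115
  km 18 (R, w=150) → cum 265  ≥ 170 → median here
  km 30 (S, w=75) → cum 340
Optimal location: km 18.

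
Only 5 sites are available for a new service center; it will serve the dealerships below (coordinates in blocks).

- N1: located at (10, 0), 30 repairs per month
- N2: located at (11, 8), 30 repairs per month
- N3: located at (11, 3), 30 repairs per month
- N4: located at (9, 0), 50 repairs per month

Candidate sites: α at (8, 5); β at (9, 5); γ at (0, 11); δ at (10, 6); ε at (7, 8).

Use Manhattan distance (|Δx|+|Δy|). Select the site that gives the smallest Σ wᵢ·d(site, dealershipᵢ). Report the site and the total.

β, total 700 blocks

Total weighted distance at each candidate:
  α (8, 5): total = 840
  β (9, 5): total = 700
  γ (0, 11): total = 2620
  δ (10, 6): total = 740
  ε (7, 8): total = 1220
Minimum is at β with total 700 blocks.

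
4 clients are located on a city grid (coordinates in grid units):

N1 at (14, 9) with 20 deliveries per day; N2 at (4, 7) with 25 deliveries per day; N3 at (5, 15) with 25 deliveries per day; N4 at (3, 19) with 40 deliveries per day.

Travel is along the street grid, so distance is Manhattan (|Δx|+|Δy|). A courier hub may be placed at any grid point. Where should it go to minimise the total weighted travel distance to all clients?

Manhattan distance separates: Σwᵢ(|x−xᵢ|+|y−yᵢ|) = Σwᵢ|x−xᵢ| + Σwᵢ|y−yᵢ|, so x and y are optimised independently as 1-D weighted medians.
Total weight W = 110; half = 55.
x-coordinate, sorted with cumulative weight:
  x=3 (N4, w=40) cum 40
  x=4 (N2, w=25) cum 65  ← median
  x=5 (N3, w=25) cum 90
  x=14 (N1, w=20) cum 110
⇒ x* = 4
y-coordinate, sorted with cumulative weight:
  y=7 (N2, w=25) cum 25
  y=9 (N1, w=20) cum 45
  y=15 (N3, w=25) cum 70  ← median
  y=19 (N4, w=40) cum 110
⇒ y* = 15

(4, 15)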